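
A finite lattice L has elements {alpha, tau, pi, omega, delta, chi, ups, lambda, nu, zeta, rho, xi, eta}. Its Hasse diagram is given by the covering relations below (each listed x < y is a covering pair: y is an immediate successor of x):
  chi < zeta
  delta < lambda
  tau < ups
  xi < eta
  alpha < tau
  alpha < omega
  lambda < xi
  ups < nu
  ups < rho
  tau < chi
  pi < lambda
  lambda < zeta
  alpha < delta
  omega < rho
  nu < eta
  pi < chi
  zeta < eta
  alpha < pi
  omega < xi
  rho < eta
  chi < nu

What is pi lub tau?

Common upper bounds of {pi, tau}: chi, eta, nu, zeta.
The least among these is chi.

chi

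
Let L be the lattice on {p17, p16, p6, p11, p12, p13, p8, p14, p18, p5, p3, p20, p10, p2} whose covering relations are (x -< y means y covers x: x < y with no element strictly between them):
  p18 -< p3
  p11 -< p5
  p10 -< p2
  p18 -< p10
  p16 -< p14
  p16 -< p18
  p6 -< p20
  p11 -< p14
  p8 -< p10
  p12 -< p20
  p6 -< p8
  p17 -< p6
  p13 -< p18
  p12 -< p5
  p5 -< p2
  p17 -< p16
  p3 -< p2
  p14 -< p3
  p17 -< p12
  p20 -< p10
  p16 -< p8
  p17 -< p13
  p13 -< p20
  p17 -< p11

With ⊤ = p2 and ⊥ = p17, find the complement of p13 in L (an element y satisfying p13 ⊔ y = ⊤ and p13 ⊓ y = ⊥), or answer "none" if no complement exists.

Need y with p13 ∨ y = p2 and p13 ∧ y = p17.
Checking each element gives: p5.

p5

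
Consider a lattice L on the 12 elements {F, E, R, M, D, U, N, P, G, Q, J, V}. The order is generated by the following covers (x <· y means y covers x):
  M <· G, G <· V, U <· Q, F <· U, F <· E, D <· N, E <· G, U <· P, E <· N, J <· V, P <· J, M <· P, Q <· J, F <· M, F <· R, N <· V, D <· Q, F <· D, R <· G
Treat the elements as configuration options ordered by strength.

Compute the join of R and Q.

V

Common upper bounds of {R, Q}: V.
The least among these is V.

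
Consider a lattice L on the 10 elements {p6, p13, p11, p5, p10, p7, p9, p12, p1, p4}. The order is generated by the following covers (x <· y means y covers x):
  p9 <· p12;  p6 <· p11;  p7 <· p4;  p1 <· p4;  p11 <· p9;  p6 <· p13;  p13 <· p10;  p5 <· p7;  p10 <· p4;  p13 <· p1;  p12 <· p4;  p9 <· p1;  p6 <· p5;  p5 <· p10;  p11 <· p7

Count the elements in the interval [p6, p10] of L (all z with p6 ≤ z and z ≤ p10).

The interval [p6, p10] = {p10, p13, p5, p6}, which has 4 elements.

4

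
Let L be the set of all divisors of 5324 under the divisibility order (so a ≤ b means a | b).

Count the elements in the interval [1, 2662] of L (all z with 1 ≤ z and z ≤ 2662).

8

The interval [1, 2662] = {1, 11, 121, 1331, 2, 22, 242, 2662}, which has 8 elements.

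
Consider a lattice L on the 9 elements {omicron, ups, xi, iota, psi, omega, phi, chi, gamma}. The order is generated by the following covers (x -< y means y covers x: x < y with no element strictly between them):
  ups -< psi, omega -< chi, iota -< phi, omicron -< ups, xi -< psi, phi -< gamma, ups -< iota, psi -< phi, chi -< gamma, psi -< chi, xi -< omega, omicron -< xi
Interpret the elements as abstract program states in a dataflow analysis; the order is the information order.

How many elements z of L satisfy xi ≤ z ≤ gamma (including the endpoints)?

6

The interval [xi, gamma] = {chi, gamma, omega, phi, psi, xi}, which has 6 elements.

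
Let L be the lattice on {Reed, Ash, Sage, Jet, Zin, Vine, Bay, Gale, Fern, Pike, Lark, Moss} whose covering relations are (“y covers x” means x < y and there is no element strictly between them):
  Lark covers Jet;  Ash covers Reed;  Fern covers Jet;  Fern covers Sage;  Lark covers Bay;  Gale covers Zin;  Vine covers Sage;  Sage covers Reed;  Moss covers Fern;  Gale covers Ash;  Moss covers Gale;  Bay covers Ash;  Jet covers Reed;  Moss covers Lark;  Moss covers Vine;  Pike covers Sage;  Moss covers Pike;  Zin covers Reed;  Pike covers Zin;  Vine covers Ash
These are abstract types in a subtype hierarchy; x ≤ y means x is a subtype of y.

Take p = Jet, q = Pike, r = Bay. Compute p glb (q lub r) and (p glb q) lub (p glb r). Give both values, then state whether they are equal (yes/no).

Jet; Reed; no

q lub r = Moss, so p glb (q lub r) = Jet glb Moss = Jet.
p glb q = Reed and p glb r = Reed, so (p glb q) lub (p glb r) = Reed lub Reed = Reed.
Equal: no.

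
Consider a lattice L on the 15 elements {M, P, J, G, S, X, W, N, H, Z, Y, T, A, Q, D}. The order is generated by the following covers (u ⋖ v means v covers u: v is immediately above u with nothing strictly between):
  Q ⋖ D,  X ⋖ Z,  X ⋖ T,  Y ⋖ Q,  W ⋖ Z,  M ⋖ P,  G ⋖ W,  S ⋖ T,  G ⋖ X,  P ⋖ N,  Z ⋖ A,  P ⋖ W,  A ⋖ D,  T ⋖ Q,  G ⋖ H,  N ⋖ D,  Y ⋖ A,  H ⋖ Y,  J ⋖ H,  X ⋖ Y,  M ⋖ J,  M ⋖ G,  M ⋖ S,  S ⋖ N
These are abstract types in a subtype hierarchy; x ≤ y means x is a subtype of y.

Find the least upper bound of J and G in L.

Common upper bounds of {J, G}: A, D, H, Q, Y.
The least among these is H.

H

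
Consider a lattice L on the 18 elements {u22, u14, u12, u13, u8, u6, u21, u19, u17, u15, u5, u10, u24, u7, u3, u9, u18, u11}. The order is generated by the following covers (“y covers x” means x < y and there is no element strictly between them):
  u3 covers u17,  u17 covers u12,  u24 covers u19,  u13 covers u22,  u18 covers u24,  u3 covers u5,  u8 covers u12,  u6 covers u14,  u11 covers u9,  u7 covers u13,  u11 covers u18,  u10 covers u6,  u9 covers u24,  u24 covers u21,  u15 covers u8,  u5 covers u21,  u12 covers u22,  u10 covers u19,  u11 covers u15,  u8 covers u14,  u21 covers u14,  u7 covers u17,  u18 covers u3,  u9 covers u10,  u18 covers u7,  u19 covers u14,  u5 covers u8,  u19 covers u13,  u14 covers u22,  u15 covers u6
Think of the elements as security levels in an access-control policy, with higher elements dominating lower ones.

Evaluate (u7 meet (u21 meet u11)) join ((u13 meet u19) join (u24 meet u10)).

u21 ∧ u11 = u21
u7 ∧ u21 = u22
u13 ∧ u19 = u13
u24 ∧ u10 = u19
u13 ∨ u19 = u19
u22 ∨ u19 = u19

u19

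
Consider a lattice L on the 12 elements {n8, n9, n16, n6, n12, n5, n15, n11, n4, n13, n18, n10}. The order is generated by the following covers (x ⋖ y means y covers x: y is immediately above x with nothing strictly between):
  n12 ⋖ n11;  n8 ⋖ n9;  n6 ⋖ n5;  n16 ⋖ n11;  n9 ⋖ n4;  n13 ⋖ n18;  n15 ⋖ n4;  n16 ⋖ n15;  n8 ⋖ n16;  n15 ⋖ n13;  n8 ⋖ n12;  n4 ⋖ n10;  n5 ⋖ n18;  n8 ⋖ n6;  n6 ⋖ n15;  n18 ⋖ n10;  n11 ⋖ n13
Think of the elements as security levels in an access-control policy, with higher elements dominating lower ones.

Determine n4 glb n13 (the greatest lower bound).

n15

Common lower bounds of {n4, n13}: n15, n16, n6, n8.
The greatest among these is n15.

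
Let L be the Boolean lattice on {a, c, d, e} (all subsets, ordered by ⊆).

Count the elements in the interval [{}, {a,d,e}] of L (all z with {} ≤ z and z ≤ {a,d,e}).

8

The interval [{}, {a,d,e}] = {{a,d,e}, {a,d}, {a,e}, {a}, {d,e}, {d}, {e}, {}}, which has 8 elements.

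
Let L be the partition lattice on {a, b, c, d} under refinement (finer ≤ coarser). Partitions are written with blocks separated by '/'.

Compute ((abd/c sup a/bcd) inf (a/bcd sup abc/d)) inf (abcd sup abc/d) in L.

abcd

abd/c ∨ a/bcd = abcd
a/bcd ∨ abc/d = abcd
abcd ∧ abcd = abcd
abcd ∨ abc/d = abcd
abcd ∧ abcd = abcd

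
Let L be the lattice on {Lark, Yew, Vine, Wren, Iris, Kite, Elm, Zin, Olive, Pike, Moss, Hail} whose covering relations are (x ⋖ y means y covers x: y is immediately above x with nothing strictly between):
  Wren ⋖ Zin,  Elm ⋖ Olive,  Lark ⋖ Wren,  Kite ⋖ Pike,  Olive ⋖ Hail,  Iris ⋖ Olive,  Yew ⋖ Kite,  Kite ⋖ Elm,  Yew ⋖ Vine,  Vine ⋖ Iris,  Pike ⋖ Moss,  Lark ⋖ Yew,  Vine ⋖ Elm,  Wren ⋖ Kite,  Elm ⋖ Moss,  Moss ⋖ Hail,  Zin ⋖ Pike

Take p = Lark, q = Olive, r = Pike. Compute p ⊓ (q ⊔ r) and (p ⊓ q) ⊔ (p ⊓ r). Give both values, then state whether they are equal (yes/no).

q ⊔ r = Hail, so p ⊓ (q ⊔ r) = Lark ⊓ Hail = Lark.
p ⊓ q = Lark and p ⊓ r = Lark, so (p ⊓ q) ⊔ (p ⊓ r) = Lark ⊔ Lark = Lark.
Equal: yes.

Lark; Lark; yes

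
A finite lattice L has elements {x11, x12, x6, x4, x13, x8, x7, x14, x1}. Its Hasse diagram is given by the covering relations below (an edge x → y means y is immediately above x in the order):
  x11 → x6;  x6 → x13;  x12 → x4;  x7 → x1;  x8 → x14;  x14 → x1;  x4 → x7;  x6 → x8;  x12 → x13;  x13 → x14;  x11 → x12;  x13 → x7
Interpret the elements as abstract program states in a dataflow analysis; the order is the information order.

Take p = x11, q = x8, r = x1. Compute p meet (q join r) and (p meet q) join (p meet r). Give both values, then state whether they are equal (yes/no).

q join r = x1, so p meet (q join r) = x11 meet x1 = x11.
p meet q = x11 and p meet r = x11, so (p meet q) join (p meet r) = x11 join x11 = x11.
Equal: yes.

x11; x11; yes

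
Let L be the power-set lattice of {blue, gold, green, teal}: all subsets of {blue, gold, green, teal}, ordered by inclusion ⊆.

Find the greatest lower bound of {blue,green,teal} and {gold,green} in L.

Under ⊆, meet is intersection: {blue,green,teal} ∩ {gold,green} = {green}.

{green}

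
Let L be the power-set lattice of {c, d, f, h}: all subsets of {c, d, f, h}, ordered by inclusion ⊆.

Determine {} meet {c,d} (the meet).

{}

Under ⊆, meet is intersection: {} ∩ {c,d} = {}.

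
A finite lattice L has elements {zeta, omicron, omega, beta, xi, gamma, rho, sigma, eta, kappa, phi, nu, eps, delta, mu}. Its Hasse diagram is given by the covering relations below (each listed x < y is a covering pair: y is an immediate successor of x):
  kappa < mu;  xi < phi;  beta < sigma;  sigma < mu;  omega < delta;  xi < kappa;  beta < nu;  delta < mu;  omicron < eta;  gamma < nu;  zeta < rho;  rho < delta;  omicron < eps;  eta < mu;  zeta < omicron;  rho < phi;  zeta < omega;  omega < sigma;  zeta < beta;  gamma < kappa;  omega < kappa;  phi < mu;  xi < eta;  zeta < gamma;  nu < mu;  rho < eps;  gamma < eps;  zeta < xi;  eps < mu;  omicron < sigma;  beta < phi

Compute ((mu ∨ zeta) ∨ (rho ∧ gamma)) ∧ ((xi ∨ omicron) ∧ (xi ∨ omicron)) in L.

eta

mu ∨ zeta = mu
rho ∧ gamma = zeta
mu ∨ zeta = mu
xi ∨ omicron = eta
xi ∨ omicron = eta
eta ∧ eta = eta
mu ∧ eta = eta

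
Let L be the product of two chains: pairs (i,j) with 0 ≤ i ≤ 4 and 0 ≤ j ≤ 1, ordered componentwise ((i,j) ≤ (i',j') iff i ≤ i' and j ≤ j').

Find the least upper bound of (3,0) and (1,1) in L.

In a product of chains, the join is componentwise max, giving (3,1).

(3,1)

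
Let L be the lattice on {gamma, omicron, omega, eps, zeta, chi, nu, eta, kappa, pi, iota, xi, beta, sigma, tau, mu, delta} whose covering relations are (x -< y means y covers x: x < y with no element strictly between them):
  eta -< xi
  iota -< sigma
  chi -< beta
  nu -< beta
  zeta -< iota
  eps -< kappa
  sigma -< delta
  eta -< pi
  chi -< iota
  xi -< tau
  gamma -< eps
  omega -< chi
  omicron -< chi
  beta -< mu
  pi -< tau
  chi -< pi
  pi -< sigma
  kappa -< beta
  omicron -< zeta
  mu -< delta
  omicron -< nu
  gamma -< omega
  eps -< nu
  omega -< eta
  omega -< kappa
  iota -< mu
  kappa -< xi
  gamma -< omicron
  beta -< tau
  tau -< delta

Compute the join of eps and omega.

kappa

Common upper bounds of {eps, omega}: beta, delta, kappa, mu, tau, xi.
The least among these is kappa.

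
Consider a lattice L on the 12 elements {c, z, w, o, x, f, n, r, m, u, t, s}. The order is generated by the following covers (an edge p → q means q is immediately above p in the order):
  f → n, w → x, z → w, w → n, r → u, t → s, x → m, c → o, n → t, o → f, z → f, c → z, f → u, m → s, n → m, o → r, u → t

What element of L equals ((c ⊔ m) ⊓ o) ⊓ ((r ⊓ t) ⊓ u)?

o

c ∨ m = m
m ∧ o = o
r ∧ t = r
r ∧ u = r
o ∧ r = o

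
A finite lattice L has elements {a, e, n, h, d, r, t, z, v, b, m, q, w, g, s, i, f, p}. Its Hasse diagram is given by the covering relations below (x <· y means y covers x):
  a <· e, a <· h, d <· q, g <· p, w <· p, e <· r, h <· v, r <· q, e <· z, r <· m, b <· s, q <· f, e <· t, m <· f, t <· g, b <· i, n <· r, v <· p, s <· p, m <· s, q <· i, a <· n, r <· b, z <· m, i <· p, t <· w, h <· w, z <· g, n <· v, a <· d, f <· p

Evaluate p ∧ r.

p ∧ r = r

r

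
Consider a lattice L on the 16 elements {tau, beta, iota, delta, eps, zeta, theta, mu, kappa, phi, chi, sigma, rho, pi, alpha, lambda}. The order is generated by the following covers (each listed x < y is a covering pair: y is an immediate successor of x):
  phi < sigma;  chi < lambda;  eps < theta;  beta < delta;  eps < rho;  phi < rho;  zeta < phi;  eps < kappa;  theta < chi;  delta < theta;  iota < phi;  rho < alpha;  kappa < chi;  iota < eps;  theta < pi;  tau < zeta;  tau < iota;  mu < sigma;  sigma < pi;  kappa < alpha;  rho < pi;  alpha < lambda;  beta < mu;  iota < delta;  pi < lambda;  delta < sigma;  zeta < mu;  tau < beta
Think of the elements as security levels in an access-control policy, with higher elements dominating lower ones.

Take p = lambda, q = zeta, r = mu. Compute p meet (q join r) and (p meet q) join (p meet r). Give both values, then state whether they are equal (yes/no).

mu; mu; yes

q join r = mu, so p meet (q join r) = lambda meet mu = mu.
p meet q = zeta and p meet r = mu, so (p meet q) join (p meet r) = zeta join mu = mu.
Equal: yes.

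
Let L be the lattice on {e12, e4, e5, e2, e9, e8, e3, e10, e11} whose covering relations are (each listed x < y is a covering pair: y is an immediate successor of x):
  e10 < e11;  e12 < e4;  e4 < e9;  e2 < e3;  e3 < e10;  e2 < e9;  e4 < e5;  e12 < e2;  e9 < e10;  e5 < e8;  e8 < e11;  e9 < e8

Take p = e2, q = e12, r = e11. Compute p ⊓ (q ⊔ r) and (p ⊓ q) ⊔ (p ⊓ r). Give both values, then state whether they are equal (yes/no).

q ⊔ r = e11, so p ⊓ (q ⊔ r) = e2 ⊓ e11 = e2.
p ⊓ q = e12 and p ⊓ r = e2, so (p ⊓ q) ⊔ (p ⊓ r) = e12 ⊔ e2 = e2.
Equal: yes.

e2; e2; yes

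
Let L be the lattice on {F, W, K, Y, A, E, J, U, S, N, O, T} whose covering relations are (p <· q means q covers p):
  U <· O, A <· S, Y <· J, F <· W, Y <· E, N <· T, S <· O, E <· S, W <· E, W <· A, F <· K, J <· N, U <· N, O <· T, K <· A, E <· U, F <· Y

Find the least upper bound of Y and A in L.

S

Common upper bounds of {Y, A}: O, S, T.
The least among these is S.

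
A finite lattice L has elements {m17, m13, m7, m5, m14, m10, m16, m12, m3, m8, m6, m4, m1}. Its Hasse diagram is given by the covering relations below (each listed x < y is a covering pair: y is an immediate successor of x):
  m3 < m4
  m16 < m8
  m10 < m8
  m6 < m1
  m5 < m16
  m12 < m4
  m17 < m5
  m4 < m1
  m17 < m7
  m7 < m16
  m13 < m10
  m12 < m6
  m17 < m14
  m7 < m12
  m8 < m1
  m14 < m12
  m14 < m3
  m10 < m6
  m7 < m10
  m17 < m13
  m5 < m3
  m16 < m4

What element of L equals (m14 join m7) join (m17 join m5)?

m14 ∨ m7 = m12
m17 ∨ m5 = m5
m12 ∨ m5 = m4

m4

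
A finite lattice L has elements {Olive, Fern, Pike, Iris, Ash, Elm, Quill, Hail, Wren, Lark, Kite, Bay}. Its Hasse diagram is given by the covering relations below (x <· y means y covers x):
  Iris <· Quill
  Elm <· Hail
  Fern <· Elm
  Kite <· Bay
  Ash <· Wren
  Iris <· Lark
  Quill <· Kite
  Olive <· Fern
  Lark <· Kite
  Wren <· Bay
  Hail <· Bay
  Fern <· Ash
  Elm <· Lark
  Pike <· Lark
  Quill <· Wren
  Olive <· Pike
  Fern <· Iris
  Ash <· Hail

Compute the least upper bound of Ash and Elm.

Hail

Common upper bounds of {Ash, Elm}: Bay, Hail.
The least among these is Hail.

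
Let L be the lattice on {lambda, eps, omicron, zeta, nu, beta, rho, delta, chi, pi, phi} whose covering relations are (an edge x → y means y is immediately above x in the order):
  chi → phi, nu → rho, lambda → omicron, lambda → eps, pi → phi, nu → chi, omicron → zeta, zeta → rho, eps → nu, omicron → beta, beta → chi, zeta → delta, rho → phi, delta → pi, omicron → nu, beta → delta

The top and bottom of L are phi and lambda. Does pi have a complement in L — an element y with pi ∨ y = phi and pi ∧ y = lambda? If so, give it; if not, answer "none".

Need y with pi ∨ y = phi and pi ∧ y = lambda.
Checking each element gives: eps.

eps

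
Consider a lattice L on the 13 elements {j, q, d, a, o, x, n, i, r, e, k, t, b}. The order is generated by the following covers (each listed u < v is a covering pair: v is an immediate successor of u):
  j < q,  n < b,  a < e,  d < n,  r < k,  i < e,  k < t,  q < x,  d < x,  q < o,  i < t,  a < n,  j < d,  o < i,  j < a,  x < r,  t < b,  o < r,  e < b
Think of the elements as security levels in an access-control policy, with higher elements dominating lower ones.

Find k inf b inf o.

Common lower bounds of {k, b, o}: j, o, q.
The greatest among these is o.

o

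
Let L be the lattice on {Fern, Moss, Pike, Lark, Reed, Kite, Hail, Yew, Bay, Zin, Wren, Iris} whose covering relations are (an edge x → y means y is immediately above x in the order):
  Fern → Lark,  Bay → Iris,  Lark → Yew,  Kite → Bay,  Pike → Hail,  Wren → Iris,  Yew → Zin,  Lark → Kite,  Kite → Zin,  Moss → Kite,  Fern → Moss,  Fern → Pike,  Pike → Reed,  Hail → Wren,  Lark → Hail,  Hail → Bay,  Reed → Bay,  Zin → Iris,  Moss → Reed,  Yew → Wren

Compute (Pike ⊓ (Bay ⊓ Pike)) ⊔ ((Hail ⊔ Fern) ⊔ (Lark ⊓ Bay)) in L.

Hail

Bay ∧ Pike = Pike
Pike ∧ Pike = Pike
Hail ∨ Fern = Hail
Lark ∧ Bay = Lark
Hail ∨ Lark = Hail
Pike ∨ Hail = Hail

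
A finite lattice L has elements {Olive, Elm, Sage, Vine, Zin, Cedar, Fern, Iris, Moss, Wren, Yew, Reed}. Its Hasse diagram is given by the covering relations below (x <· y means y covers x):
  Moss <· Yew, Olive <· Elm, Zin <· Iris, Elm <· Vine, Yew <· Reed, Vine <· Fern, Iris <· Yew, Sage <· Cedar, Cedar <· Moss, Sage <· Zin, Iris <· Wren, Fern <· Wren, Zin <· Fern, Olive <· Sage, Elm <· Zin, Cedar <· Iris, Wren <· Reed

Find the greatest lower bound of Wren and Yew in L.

Common lower bounds of {Wren, Yew}: Cedar, Elm, Iris, Olive, Sage, Zin.
The greatest among these is Iris.

Iris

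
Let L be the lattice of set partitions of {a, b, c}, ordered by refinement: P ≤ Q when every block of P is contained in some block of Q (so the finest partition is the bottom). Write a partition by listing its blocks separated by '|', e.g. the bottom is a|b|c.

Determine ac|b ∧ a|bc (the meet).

a|b|c

The meet (common refinement) of ac|b and a|bc intersects blocks pairwise, giving a|b|c.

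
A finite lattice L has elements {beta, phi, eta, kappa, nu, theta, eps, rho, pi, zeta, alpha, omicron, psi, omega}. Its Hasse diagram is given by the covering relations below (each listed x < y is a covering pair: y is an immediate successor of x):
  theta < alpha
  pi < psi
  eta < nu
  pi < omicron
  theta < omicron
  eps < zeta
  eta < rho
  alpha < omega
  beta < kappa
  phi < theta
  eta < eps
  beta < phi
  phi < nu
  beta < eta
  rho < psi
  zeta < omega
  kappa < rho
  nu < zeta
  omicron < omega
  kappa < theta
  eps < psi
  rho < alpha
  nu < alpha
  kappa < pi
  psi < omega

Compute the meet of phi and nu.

phi

Common lower bounds of {phi, nu}: beta, phi.
The greatest among these is phi.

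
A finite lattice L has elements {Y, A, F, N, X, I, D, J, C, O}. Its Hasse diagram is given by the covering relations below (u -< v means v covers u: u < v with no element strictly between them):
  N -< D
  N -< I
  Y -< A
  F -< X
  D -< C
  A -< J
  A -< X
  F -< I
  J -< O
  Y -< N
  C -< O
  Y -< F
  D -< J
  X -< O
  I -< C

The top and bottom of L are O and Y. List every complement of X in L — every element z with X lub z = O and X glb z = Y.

D, N

Need z with X ∨ z = O and X ∧ z = Y.
Checking each element gives: D, N.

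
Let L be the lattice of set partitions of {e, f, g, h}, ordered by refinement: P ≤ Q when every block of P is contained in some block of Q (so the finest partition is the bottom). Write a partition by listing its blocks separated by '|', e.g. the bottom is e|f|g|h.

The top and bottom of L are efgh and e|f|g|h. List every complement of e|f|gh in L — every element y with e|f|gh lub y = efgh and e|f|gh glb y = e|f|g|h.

efg|h, efh|g, eg|fh, eh|fg

Need y with e|f|gh ∨ y = efgh and e|f|gh ∧ y = e|f|g|h.
Checking each element gives: efg|h, efh|g, eg|fh, eh|fg.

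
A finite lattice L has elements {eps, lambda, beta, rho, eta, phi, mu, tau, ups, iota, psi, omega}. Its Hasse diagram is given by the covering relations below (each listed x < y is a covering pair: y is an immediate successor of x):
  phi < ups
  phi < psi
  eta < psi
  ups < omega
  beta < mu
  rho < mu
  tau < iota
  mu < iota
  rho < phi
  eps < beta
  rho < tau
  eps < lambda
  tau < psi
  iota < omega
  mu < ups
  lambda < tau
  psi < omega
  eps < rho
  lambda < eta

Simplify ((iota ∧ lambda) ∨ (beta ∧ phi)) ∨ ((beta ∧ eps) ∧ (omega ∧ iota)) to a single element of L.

iota ∧ lambda = lambda
beta ∧ phi = eps
lambda ∨ eps = lambda
beta ∧ eps = eps
omega ∧ iota = iota
eps ∧ iota = eps
lambda ∨ eps = lambda

lambda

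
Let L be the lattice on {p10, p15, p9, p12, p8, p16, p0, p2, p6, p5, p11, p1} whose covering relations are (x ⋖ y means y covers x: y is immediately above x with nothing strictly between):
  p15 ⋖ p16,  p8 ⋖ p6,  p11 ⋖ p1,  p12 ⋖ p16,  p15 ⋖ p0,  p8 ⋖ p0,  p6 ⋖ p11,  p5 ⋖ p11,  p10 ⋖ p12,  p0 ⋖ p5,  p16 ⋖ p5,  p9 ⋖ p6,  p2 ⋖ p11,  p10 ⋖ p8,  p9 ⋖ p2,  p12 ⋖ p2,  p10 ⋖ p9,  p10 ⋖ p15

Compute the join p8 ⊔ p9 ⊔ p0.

Common upper bounds of {p8, p9, p0}: p1, p11.
The least among these is p11.

p11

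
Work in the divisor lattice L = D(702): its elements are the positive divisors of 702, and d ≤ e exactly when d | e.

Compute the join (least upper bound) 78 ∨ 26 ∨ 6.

In the divisibility order, the join is the least common multiple: lcm(78, 26, 6) = 78.

78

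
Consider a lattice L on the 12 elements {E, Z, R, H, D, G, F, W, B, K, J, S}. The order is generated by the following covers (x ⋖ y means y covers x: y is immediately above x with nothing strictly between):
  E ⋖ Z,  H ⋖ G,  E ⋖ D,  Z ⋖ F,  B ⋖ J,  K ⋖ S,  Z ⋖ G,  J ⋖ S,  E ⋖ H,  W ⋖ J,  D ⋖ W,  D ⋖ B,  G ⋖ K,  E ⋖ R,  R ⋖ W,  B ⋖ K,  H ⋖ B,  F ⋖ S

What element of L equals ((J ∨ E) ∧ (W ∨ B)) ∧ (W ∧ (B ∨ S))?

W

J ∨ E = J
W ∨ B = J
J ∧ J = J
B ∨ S = S
W ∧ S = W
J ∧ W = W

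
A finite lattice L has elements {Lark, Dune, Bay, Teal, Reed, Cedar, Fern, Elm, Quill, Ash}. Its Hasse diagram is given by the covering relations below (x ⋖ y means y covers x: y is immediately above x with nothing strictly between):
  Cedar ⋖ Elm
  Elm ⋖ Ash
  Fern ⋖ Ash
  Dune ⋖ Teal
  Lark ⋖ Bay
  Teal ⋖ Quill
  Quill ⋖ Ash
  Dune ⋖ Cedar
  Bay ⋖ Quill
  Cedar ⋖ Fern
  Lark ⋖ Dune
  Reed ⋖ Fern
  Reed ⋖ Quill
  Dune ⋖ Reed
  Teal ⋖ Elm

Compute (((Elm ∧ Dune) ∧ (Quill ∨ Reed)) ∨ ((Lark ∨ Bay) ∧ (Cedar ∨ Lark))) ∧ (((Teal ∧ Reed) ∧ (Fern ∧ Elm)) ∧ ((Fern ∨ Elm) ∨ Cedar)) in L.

Elm ∧ Dune = Dune
Quill ∨ Reed = Quill
Dune ∧ Quill = Dune
Lark ∨ Bay = Bay
Cedar ∨ Lark = Cedar
Bay ∧ Cedar = Lark
Dune ∨ Lark = Dune
Teal ∧ Reed = Dune
Fern ∧ Elm = Cedar
Dune ∧ Cedar = Dune
Fern ∨ Elm = Ash
Ash ∨ Cedar = Ash
Dune ∧ Ash = Dune
Dune ∧ Dune = Dune

Dune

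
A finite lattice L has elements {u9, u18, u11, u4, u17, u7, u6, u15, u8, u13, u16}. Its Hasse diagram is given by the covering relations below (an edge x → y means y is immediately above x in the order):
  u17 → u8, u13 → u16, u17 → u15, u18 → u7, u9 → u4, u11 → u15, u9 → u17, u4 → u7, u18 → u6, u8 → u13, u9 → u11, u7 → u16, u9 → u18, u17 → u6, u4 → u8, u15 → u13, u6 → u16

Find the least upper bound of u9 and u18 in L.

Common upper bounds of {u9, u18}: u16, u18, u6, u7.
The least among these is u18.

u18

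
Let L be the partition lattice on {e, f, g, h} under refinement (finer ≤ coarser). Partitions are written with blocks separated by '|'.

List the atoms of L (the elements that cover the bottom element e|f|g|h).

The atoms are exactly the elements that cover e|f|g|h: ef|g|h, eg|f|h, eh|f|g, e|fg|h, e|fh|g, e|f|gh.

ef|g|h, eg|f|h, eh|f|g, e|fg|h, e|fh|g, e|f|gh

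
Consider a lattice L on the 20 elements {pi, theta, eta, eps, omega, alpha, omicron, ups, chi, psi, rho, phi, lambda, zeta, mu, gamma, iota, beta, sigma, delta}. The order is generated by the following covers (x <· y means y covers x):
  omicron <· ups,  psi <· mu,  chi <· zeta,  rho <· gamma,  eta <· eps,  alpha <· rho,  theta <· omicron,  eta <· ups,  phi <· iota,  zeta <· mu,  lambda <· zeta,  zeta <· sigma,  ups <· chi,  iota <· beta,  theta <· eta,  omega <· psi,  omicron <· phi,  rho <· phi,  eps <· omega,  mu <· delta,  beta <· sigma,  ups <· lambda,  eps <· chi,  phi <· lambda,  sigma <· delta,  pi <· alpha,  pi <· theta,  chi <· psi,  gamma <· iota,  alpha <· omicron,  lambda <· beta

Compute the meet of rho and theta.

Common lower bounds of {rho, theta}: pi.
The greatest among these is pi.

pi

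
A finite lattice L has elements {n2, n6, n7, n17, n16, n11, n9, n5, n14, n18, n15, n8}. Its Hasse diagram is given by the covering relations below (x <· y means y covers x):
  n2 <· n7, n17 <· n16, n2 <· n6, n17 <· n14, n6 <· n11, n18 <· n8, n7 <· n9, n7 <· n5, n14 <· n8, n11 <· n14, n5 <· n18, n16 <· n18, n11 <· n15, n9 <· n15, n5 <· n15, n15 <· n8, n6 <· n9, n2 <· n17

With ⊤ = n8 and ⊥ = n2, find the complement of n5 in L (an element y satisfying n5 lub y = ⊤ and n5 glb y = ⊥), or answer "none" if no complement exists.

Need y with n5 ∨ y = n8 and n5 ∧ y = n2.
Checking each element gives: n14.

n14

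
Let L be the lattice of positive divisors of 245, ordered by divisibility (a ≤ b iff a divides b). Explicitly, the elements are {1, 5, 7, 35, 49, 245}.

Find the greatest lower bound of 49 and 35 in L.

In the divisibility order, the meet is the greatest common divisor: gcd(49, 35) = 7.

7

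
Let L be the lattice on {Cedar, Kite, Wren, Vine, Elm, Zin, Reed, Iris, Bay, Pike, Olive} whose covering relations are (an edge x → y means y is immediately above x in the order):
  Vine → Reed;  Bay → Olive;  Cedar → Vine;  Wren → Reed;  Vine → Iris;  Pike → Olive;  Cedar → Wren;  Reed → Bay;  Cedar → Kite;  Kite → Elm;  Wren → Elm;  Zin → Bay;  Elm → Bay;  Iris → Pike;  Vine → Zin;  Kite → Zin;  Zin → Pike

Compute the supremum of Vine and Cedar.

Common upper bounds of {Vine, Cedar}: Bay, Iris, Olive, Pike, Reed, Vine, Zin.
The least among these is Vine.

Vine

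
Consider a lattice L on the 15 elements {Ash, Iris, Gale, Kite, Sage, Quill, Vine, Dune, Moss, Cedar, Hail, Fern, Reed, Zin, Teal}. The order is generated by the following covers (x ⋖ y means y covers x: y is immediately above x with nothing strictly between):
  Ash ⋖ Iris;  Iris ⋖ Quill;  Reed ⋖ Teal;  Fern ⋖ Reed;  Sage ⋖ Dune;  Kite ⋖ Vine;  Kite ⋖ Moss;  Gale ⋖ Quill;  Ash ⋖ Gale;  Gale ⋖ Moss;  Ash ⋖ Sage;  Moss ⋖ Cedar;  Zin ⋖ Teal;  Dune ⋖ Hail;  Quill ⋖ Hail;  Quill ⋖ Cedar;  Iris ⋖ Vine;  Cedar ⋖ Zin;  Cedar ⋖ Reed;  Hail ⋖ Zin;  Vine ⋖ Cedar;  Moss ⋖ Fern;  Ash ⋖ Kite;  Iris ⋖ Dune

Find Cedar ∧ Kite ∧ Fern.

Kite

Common lower bounds of {Cedar, Kite, Fern}: Ash, Kite.
The greatest among these is Kite.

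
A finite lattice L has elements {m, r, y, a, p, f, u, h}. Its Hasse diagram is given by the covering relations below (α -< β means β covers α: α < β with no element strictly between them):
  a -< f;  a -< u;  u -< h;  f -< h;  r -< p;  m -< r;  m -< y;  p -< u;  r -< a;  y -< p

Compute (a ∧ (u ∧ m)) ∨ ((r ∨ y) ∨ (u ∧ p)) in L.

u ∧ m = m
a ∧ m = m
r ∨ y = p
u ∧ p = p
p ∨ p = p
m ∨ p = p

p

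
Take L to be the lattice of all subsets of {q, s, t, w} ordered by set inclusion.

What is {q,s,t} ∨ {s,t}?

Common upper bounds of {{q,s,t}, {s,t}}: {q,s,t,w}, {q,s,t}.
The least among these is {q,s,t}.

{q,s,t}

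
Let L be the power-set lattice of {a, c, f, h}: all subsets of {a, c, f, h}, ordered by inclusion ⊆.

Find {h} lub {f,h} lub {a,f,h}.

Common upper bounds of {{h}, {f,h}, {a,f,h}}: {a,c,f,h}, {a,f,h}.
The least among these is {a,f,h}.

{a,f,h}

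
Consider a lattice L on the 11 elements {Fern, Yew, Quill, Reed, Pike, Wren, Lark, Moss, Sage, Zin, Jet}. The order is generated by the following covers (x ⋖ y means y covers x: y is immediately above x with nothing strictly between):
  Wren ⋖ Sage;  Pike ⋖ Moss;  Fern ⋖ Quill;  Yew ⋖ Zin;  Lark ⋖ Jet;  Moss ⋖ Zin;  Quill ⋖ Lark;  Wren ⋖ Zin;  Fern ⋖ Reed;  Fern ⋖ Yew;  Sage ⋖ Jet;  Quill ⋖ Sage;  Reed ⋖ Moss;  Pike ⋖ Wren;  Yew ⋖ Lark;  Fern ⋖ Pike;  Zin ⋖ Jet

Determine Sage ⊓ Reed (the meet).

Fern

Common lower bounds of {Sage, Reed}: Fern.
The greatest among these is Fern.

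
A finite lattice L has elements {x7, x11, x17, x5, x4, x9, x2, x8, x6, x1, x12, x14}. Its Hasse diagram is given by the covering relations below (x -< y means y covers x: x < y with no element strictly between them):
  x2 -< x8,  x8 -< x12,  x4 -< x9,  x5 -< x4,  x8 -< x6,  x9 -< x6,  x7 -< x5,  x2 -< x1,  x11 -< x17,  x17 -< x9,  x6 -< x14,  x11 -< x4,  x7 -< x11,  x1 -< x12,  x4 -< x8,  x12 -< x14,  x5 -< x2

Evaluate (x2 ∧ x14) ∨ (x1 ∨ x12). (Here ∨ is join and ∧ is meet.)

x12

x2 ∧ x14 = x2
x1 ∨ x12 = x12
x2 ∨ x12 = x12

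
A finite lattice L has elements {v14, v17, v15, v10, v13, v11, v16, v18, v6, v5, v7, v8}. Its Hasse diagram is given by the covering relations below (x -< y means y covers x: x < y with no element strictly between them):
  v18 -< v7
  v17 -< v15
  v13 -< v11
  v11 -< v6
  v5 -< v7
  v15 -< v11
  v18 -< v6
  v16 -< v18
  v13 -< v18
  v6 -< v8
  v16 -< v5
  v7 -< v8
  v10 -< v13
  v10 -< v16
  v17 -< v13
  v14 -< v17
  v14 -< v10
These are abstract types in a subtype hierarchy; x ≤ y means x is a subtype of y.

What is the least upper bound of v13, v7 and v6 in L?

v8

Common upper bounds of {v13, v7, v6}: v8.
The least among these is v8.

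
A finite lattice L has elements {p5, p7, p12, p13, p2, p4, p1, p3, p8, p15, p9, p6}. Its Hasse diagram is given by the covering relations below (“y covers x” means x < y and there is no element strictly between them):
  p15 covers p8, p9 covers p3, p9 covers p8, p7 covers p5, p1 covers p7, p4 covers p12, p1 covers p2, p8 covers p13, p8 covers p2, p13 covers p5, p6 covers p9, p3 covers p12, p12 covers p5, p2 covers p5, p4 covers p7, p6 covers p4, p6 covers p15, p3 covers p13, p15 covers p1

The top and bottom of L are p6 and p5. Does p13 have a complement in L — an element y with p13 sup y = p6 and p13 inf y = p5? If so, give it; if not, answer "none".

p4

Need y with p13 ∨ y = p6 and p13 ∧ y = p5.
Checking each element gives: p4.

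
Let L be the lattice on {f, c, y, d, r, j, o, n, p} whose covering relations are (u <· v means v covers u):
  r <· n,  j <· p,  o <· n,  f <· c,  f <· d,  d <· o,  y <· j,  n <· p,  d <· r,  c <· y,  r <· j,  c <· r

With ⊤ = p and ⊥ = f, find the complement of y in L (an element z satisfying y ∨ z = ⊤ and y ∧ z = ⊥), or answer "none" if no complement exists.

o

Need z with y ∨ z = p and y ∧ z = f.
Checking each element gives: o.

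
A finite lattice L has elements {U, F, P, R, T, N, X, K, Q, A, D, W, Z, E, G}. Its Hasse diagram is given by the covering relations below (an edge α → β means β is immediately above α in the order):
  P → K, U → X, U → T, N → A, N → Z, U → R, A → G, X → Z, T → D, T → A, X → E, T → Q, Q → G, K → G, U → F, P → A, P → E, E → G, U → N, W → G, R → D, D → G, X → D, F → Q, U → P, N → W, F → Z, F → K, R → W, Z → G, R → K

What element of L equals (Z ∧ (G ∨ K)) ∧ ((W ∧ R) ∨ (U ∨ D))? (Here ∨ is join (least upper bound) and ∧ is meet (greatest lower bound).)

X

G ∨ K = G
Z ∧ G = Z
W ∧ R = R
U ∨ D = D
R ∨ D = D
Z ∧ D = X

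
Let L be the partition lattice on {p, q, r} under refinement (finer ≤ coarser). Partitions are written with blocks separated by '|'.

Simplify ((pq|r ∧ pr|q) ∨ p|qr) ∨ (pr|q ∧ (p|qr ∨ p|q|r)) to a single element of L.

pq|r ∧ pr|q = p|q|r
p|q|r ∨ p|qr = p|qr
p|qr ∨ p|q|r = p|qr
pr|q ∧ p|qr = p|q|r
p|qr ∨ p|q|r = p|qr

p|qr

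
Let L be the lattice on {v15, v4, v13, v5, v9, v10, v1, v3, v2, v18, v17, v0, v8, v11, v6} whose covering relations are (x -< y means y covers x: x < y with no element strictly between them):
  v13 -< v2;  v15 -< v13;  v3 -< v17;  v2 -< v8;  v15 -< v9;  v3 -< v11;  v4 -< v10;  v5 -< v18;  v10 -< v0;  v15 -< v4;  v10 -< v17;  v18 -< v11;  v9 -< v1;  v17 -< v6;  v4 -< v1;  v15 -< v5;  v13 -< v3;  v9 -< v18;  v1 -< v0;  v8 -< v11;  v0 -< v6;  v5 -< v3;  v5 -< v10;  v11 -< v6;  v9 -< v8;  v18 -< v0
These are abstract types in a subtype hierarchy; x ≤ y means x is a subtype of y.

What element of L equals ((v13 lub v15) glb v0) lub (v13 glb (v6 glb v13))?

v13 ∨ v15 = v13
v13 ∧ v0 = v15
v6 ∧ v13 = v13
v13 ∧ v13 = v13
v15 ∨ v13 = v13

v13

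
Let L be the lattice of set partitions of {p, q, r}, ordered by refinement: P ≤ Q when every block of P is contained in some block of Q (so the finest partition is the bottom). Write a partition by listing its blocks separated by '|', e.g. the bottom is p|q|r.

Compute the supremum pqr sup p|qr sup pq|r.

pqr

Common upper bounds of {pqr, p|qr, pq|r}: pqr.
The least among these is pqr.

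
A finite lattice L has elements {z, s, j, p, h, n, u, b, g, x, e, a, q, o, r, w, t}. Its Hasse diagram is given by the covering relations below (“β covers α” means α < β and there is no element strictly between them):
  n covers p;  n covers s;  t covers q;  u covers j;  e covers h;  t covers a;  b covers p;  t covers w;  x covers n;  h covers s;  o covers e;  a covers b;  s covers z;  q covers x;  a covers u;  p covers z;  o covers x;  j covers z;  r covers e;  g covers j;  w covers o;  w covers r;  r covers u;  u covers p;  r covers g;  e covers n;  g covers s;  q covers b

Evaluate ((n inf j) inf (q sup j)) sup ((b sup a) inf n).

p

n ∧ j = z
q ∨ j = t
z ∧ t = z
b ∨ a = a
a ∧ n = p
z ∨ p = p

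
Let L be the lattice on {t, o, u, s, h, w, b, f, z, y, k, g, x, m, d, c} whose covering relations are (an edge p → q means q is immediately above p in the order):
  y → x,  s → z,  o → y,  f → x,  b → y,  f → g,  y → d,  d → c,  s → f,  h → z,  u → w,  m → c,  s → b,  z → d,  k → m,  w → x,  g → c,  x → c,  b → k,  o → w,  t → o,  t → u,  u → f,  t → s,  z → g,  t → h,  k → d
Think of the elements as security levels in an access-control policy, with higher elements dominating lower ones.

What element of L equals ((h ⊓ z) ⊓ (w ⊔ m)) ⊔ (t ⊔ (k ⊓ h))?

h

h ∧ z = h
w ∨ m = c
h ∧ c = h
k ∧ h = t
t ∨ t = t
h ∨ t = h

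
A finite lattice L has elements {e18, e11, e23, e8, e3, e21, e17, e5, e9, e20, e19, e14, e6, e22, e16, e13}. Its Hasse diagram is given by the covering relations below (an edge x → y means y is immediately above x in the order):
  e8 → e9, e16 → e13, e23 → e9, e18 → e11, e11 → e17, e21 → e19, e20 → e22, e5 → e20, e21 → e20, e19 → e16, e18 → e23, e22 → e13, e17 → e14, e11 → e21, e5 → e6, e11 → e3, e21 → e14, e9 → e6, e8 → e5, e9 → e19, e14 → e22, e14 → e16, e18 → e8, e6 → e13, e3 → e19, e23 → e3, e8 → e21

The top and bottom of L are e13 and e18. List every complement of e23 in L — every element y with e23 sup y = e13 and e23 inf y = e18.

e20, e22

Need y with e23 ∨ y = e13 and e23 ∧ y = e18.
Checking each element gives: e20, e22.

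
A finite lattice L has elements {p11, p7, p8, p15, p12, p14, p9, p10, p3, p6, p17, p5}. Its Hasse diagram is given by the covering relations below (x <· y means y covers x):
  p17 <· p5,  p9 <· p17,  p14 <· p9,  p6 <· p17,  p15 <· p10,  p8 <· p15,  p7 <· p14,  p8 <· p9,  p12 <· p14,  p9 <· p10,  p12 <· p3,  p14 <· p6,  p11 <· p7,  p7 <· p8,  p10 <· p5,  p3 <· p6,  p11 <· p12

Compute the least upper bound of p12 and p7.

p14

Common upper bounds of {p12, p7}: p10, p14, p17, p5, p6, p9.
The least among these is p14.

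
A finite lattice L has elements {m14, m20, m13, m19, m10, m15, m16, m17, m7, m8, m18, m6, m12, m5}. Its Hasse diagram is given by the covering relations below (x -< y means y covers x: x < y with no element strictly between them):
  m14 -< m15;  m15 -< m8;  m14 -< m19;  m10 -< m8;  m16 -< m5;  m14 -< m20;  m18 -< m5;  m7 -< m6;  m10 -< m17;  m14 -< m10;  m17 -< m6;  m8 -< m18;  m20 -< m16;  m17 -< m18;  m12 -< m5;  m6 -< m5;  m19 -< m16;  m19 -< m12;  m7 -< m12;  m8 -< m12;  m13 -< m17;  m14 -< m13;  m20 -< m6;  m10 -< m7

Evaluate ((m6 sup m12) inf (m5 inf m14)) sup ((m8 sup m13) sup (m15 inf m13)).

m18

m6 ∨ m12 = m5
m5 ∧ m14 = m14
m5 ∧ m14 = m14
m8 ∨ m13 = m18
m15 ∧ m13 = m14
m18 ∨ m14 = m18
m14 ∨ m18 = m18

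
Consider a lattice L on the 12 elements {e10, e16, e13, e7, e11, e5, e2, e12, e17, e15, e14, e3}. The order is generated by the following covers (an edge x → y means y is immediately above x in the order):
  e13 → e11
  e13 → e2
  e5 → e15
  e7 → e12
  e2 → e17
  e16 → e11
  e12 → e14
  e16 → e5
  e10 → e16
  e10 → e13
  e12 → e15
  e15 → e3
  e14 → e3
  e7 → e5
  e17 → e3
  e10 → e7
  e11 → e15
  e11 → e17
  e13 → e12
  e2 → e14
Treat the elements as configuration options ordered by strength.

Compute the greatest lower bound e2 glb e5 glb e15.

Common lower bounds of {e2, e5, e15}: e10.
The greatest among these is e10.

e10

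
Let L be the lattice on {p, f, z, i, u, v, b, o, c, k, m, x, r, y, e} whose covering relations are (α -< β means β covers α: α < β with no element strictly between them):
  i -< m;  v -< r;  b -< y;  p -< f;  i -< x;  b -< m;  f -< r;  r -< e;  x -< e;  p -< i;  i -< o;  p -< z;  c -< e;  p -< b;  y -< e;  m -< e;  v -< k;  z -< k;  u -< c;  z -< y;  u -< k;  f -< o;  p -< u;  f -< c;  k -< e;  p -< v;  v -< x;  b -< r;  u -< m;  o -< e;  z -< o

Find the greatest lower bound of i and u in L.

p

Common lower bounds of {i, u}: p.
The greatest among these is p.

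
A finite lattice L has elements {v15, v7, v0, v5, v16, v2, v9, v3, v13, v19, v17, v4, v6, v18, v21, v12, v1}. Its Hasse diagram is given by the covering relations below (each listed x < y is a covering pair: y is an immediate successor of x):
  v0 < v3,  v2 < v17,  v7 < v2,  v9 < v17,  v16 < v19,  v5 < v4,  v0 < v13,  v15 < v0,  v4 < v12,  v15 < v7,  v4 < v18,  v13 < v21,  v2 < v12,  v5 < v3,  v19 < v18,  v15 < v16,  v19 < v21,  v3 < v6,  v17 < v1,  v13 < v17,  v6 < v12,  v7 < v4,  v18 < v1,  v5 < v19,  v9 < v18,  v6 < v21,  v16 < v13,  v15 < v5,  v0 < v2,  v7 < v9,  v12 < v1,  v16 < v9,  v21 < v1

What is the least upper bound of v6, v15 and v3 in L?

Common upper bounds of {v6, v15, v3}: v1, v12, v21, v6.
The least among these is v6.

v6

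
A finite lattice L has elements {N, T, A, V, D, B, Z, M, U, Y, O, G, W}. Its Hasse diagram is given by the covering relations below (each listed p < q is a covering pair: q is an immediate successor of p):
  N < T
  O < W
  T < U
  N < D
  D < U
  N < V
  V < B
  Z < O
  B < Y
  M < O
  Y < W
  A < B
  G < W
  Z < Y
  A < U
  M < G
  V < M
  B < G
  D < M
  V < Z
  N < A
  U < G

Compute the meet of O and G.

M

Common lower bounds of {O, G}: D, M, N, V.
The greatest among these is M.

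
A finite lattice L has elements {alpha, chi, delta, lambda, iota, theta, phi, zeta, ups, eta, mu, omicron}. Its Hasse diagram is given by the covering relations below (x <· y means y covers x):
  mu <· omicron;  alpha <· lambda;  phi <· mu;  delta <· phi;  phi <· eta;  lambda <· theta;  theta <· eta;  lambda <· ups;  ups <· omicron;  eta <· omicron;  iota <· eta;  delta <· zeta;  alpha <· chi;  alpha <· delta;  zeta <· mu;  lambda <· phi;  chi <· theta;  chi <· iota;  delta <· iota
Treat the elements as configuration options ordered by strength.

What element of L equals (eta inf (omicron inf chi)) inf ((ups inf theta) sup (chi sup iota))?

omicron ∧ chi = chi
eta ∧ chi = chi
ups ∧ theta = lambda
chi ∨ iota = iota
lambda ∨ iota = eta
chi ∧ eta = chi

chi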